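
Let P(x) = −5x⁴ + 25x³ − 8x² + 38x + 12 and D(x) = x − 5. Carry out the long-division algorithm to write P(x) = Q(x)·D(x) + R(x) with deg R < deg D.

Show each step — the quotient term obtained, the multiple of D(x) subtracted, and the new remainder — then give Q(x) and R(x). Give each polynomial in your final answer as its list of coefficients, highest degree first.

Step 1: lead(−5x⁴ + 25x³ − 8x² + 38x + 12) ÷ lead(D) = −5x⁴ ÷ x = −5x³. Subtract (−5x³)·D = −5x⁴ + 25x³. Remainder: −8x² + 38x + 12.
Step 2: lead(−8x² + 38x + 12) ÷ lead(D) = −8x² ÷ x = −8x. Subtract (−8x)·D = −8x² + 40x. Remainder: −2x + 12.
Step 3: lead(−2x + 12) ÷ lead(D) = −2x ÷ x = −2. Subtract (−2)·D = −2x + 10. Remainder: 2.

Q = [-5, 0, -8, -2]; R = [2]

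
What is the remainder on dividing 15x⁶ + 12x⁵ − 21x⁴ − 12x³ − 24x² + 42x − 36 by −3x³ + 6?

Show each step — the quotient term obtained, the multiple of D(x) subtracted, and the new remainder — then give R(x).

R(x) = 0

Step 1: lead(15x⁶ + 12x⁵ − 21x⁴ − 12x³ − 24x² + 42x − 36) ÷ lead(D) = 15x⁶ ÷ −3x³ = −5x³. Subtract (−5x³)·D = 15x⁶ − 30x³. Remainder: 12x⁵ − 21x⁴ + 18x³ − 24x² + 42x − 36.
Step 2: lead(12x⁵ − 21x⁴ + 18x³ − 24x² + 42x − 36) ÷ lead(D) = 12x⁵ ÷ −3x³ = −4x². Subtract (−4x²)·D = 12x⁵ − 24x². Remainder: −21x⁴ + 18x³ + 42x − 36.
Step 3: lead(−21x⁴ + 18x³ + 42x − 36) ÷ lead(D) = −21x⁴ ÷ −3x³ = 7x. Subtract (7x)·D = −21x⁴ + 42x. Remainder: 18x³ − 36.
Step 4: lead(18x³ − 36) ÷ lead(D) = 18x³ ÷ −3x³ = −6. Subtract (−6)·D = 18x³ − 36. Remainder: 0.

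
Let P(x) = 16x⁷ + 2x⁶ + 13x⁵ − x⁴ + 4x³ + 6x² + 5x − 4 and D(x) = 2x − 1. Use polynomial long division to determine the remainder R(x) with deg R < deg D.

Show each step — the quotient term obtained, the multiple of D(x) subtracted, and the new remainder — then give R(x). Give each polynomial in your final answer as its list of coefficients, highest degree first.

R = [1]

Step 1: lead(16x⁷ + 2x⁶ + 13x⁵ − x⁴ + 4x³ + 6x² + 5x − 4) ÷ lead(D) = 16x⁷ ÷ 2x = 8x⁶. Subtract (8x⁶)·D = 16x⁷ − 8x⁶. Remainder: 10x⁶ + 13x⁵ − x⁴ + 4x³ + 6x² + 5x − 4.
Step 2: lead(10x⁶ + 13x⁵ − x⁴ + 4x³ + 6x² + 5x − 4) ÷ lead(D) = 10x⁶ ÷ 2x = 5x⁵. Subtract (5x⁵)·D = 10x⁶ − 5x⁵. Remainder: 18x⁵ − x⁴ + 4x³ + 6x² + 5x − 4.
Step 3: lead(18x⁵ − x⁴ + 4x³ + 6x² + 5x − 4) ÷ lead(D) = 18x⁵ ÷ 2x = 9x⁴. Subtract (9x⁴)·D = 18x⁵ − 9x⁴. Remainder: 8x⁴ + 4x³ + 6x² + 5x − 4.
Step 4: lead(8x⁴ + 4x³ + 6x² + 5x − 4) ÷ lead(D) = 8x⁴ ÷ 2x = 4x³. Subtract (4x³)·D = 8x⁴ − 4x³. Remainder: 8x³ + 6x² + 5x − 4.
Step 5: lead(8x³ + 6x² + 5x − 4) ÷ lead(D) = 8x³ ÷ 2x = 4x². Subtract (4x²)·D = 8x³ − 4x². Remainder: 10x² + 5x − 4.
Step 6: lead(10x² + 5x − 4) ÷ lead(D) = 10x² ÷ 2x = 5x. Subtract (5x)·D = 10x² − 5x. Remainder: 10x − 4.
Step 7: lead(10x − 4) ÷ lead(D) = 10x ÷ 2x = 5. Subtract (5)·D = 10x − 5. Remainder: 1.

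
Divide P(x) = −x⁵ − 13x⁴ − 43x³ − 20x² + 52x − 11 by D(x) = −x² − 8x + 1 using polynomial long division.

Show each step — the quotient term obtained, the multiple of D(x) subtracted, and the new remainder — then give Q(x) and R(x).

Q(x) = x³ + 5x² + 4x − 7; R(x) = −8x − 4

Step 1: lead(−x⁵ − 13x⁴ − 43x³ − 20x² + 52x − 11) ÷ lead(D) = −x⁵ ÷ −x² = x³. Subtract (x³)·D = −x⁵ − 8x⁴ + x³. Remainder: −5x⁴ − 44x³ − 20x² + 52x − 11.
Step 2: lead(−5x⁴ − 44x³ − 20x² + 52x − 11) ÷ lead(D) = −5x⁴ ÷ −x² = 5x². Subtract (5x²)·D = −5x⁴ − 40x³ + 5x². Remainder: −4x³ − 25x² + 52x − 11.
Step 3: lead(−4x³ − 25x² + 52x − 11) ÷ lead(D) = −4x³ ÷ −x² = 4x. Subtract (4x)·D = −4x³ − 32x² + 4x. Remainder: 7x² + 48x − 11.
Step 4: lead(7x² + 48x − 11) ÷ lead(D) = 7x² ÷ −x² = −7. Subtract (−7)·D = 7x² + 56x − 7. Remainder: −8x − 4.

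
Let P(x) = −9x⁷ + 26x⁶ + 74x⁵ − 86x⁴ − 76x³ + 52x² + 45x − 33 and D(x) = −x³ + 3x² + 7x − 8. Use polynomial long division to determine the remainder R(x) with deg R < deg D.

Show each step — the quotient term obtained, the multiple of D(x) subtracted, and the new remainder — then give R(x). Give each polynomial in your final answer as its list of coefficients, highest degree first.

Step 1: lead(−9x⁷ + 26x⁶ + 74x⁵ − 86x⁴ − 76x³ + 52x² + 45x − 33) ÷ lead(D) = −9x⁷ ÷ −x³ = 9x⁴. Subtract (9x⁴)·D = −9x⁷ + 27x⁶ + 63x⁵ − 72x⁴. Remainder: −x⁶ + 11x⁵ − 14x⁴ − 76x³ + 52x² + 45x − 33.
Step 2: lead(−x⁶ + 11x⁵ − 14x⁴ − 76x³ + 52x² + 45x − 33) ÷ lead(D) = −x⁶ ÷ −x³ = x³. Subtract (x³)·D = −x⁶ + 3x⁵ + 7x⁴ − 8x³. Remainder: 8x⁵ − 21x⁴ − 68x³ + 52x² + 45x − 33.
Step 3: lead(8x⁵ − 21x⁴ − 68x³ + 52x² + 45x − 33) ÷ lead(D) = 8x⁵ ÷ −x³ = −8x². Subtract (−8x²)·D = 8x⁵ − 24x⁴ − 56x³ + 64x². Remainder: 3x⁴ − 12x³ − 12x² + 45x − 33.
Step 4: lead(3x⁴ − 12x³ − 12x² + 45x − 33) ÷ lead(D) = 3x⁴ ÷ −x³ = −3x. Subtract (−3x)·D = 3x⁴ − 9x³ − 21x² + 24x. Remainder: −3x³ + 9x² + 21x − 33.
Step 5: lead(−3x³ + 9x² + 21x − 33) ÷ lead(D) = −3x³ ÷ −x³ = 3. Subtract (3)·D = −3x³ + 9x² + 21x − 24. Remainder: −9.

R = [-9]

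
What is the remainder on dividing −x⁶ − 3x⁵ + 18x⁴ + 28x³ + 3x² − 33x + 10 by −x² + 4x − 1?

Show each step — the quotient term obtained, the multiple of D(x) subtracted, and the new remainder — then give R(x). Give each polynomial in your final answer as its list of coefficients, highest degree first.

R = [2]

Step 1: lead(−x⁶ − 3x⁵ + 18x⁴ + 28x³ + 3x² − 33x + 10) ÷ lead(D) = −x⁶ ÷ −x² = x⁴. Subtract (x⁴)·D = −x⁶ + 4x⁵ − x⁴. Remainder: −7x⁵ + 19x⁴ + 28x³ + 3x² − 33x + 10.
Step 2: lead(−7x⁵ + 19x⁴ + 28x³ + 3x² − 33x + 10) ÷ lead(D) = −7x⁵ ÷ −x² = 7x³. Subtract (7x³)·D = −7x⁵ + 28x⁴ − 7x³. Remainder: −9x⁴ + 35x³ + 3x² − 33x + 10.
Step 3: lead(−9x⁴ + 35x³ + 3x² − 33x + 10) ÷ lead(D) = −9x⁴ ÷ −x² = 9x². Subtract (9x²)·D = −9x⁴ + 36x³ − 9x². Remainder: −x³ + 12x² − 33x + 10.
Step 4: lead(−x³ + 12x² − 33x + 10) ÷ lead(D) = −x³ ÷ −x² = x. Subtract (x)·D = −x³ + 4x² − x. Remainder: 8x² − 32x + 10.
Step 5: lead(8x² − 32x + 10) ÷ lead(D) = 8x² ÷ −x² = −8. Subtract (−8)·D = 8x² − 32x + 8. Remainder: 2.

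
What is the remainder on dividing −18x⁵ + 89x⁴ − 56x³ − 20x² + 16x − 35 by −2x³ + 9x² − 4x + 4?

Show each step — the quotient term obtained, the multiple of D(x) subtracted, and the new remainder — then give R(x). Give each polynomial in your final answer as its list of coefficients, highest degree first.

Step 1: lead(−18x⁵ + 89x⁴ − 56x³ − 20x² + 16x − 35) ÷ lead(D) = −18x⁵ ÷ −2x³ = 9x². Subtract (9x²)·D = −18x⁵ + 81x⁴ − 36x³ + 36x². Remainder: 8x⁴ − 20x³ − 56x² + 16x − 35.
Step 2: lead(8x⁴ − 20x³ − 56x² + 16x − 35) ÷ lead(D) = 8x⁴ ÷ −2x³ = −4x. Subtract (−4x)·D = 8x⁴ − 36x³ + 16x² − 16x. Remainder: 16x³ − 72x² + 32x − 35.
Step 3: lead(16x³ − 72x² + 32x − 35) ÷ lead(D) = 16x³ ÷ −2x³ = −8. Subtract (−8)·D = 16x³ − 72x² + 32x − 32. Remainder: −3.

R = [-3]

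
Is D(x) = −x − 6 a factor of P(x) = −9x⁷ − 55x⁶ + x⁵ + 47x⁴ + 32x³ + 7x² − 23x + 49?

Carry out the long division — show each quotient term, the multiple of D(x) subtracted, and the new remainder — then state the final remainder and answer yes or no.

R(x) = 7, so D(x) is not a factor of P(x). no

Step 1: lead(−9x⁷ − 55x⁶ + x⁵ + 47x⁴ + 32x³ + 7x² − 23x + 49) ÷ lead(D) = −9x⁷ ÷ −x = 9x⁶. Subtract (9x⁶)·D = −9x⁷ − 54x⁶. Remainder: −x⁶ + x⁵ + 47x⁴ + 32x³ + 7x² − 23x + 49.
Step 2: lead(−x⁶ + x⁵ + 47x⁴ + 32x³ + 7x² − 23x + 49) ÷ lead(D) = −x⁶ ÷ −x = x⁵. Subtract (x⁵)·D = −x⁶ − 6x⁵. Remainder: 7x⁵ + 47x⁴ + 32x³ + 7x² − 23x + 49.
Step 3: lead(7x⁵ + 47x⁴ + 32x³ + 7x² − 23x + 49) ÷ lead(D) = 7x⁵ ÷ −x = −7x⁴. Subtract (−7x⁴)·D = 7x⁵ + 42x⁴. Remainder: 5x⁴ + 32x³ + 7x² − 23x + 49.
Step 4: lead(5x⁴ + 32x³ + 7x² − 23x + 49) ÷ lead(D) = 5x⁴ ÷ −x = −5x³. Subtract (−5x³)·D = 5x⁴ + 30x³. Remainder: 2x³ + 7x² − 23x + 49.
Step 5: lead(2x³ + 7x² − 23x + 49) ÷ lead(D) = 2x³ ÷ −x = −2x². Subtract (−2x²)·D = 2x³ + 12x². Remainder: −5x² − 23x + 49.
Step 6: lead(−5x² − 23x + 49) ÷ lead(D) = −5x² ÷ −x = 5x. Subtract (5x)·D = −5x² − 30x. Remainder: 7x + 49.
Step 7: lead(7x + 49) ÷ lead(D) = 7x ÷ −x = −7. Subtract (−7)·D = 7x + 42. Remainder: 7.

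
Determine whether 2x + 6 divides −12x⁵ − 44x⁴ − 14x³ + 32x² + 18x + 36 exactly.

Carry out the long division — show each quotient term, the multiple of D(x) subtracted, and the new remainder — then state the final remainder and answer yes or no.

R(x) = 0, so D(x) is a factor of P(x). yes

Step 1: lead(−12x⁵ − 44x⁴ − 14x³ + 32x² + 18x + 36) ÷ lead(D) = −12x⁵ ÷ 2x = −6x⁴. Subtract (−6x⁴)·D = −12x⁵ − 36x⁴. Remainder: −8x⁴ − 14x³ + 32x² + 18x + 36.
Step 2: lead(−8x⁴ − 14x³ + 32x² + 18x + 36) ÷ lead(D) = −8x⁴ ÷ 2x = −4x³. Subtract (−4x³)·D = −8x⁴ − 24x³. Remainder: 10x³ + 32x² + 18x + 36.
Step 3: lead(10x³ + 32x² + 18x + 36) ÷ lead(D) = 10x³ ÷ 2x = 5x². Subtract (5x²)·D = 10x³ + 30x². Remainder: 2x² + 18x + 36.
Step 4: lead(2x² + 18x + 36) ÷ lead(D) = 2x² ÷ 2x = x. Subtract (x)·D = 2x² + 6x. Remainder: 12x + 36.
Step 5: lead(12x + 36) ÷ lead(D) = 12x ÷ 2x = 6. Subtract (6)·D = 12x + 36. Remainder: 0.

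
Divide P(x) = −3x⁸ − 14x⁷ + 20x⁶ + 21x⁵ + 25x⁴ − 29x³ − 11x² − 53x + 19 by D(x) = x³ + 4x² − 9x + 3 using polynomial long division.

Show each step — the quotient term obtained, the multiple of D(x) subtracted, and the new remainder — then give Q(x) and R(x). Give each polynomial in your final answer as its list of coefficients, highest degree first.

Step 1: lead(−3x⁸ − 14x⁷ + 20x⁶ + 21x⁵ + 25x⁴ − 29x³ − 11x² − 53x + 19) ÷ lead(D) = −3x⁸ ÷ x³ = −3x⁵. Subtract (−3x⁵)·D = −3x⁸ − 12x⁷ + 27x⁶ − 9x⁵. Remainder: −2x⁷ − 7x⁶ + 30x⁵ + 25x⁴ − 29x³ − 11x² − 53x + 19.
Step 2: lead(−2x⁷ − 7x⁶ + 30x⁵ + 25x⁴ − 29x³ − 11x² − 53x + 19) ÷ lead(D) = −2x⁷ ÷ x³ = −2x⁴. Subtract (−2x⁴)·D = −2x⁷ − 8x⁶ + 18x⁵ − 6x⁴. Remainder: x⁶ + 12x⁵ + 31x⁴ − 29x³ − 11x² − 53x + 19.
Step 3: lead(x⁶ + 12x⁵ + 31x⁴ − 29x³ − 11x² − 53x + 19) ÷ lead(D) = x⁶ ÷ x³ = x³. Subtract (x³)·D = x⁶ + 4x⁵ − 9x⁴ + 3x³. Remainder: 8x⁵ + 40x⁴ − 32x³ − 11x² − 53x + 19.
Step 4: lead(8x⁵ + 40x⁴ − 32x³ − 11x² − 53x + 19) ÷ lead(D) = 8x⁵ ÷ x³ = 8x². Subtract (8x²)·D = 8x⁵ + 32x⁴ − 72x³ + 24x². Remainder: 8x⁴ + 40x³ − 35x² − 53x + 19.
Step 5: lead(8x⁴ + 40x³ − 35x² − 53x + 19) ÷ lead(D) = 8x⁴ ÷ x³ = 8x. Subtract (8x)·D = 8x⁴ + 32x³ − 72x² + 24x. Remainder: 8x³ + 37x² − 77x + 19.
Step 6: lead(8x³ + 37x² − 77x + 19) ÷ lead(D) = 8x³ ÷ x³ = 8. Subtract (8)·D = 8x³ + 32x² − 72x + 24. Remainder: 5x² − 5x − 5.

Q = [-3, -2, 1, 8, 8, 8]; R = [5, -5, -5]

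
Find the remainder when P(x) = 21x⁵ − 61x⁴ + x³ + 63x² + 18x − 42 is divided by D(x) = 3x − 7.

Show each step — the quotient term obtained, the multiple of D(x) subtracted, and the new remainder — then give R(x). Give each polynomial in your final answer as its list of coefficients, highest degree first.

Step 1: lead(21x⁵ − 61x⁴ + x³ + 63x² + 18x − 42) ÷ lead(D) = 21x⁵ ÷ 3x = 7x⁴. Subtract (7x⁴)·D = 21x⁵ − 49x⁴. Remainder: −12x⁴ + x³ + 63x² + 18x − 42.
Step 2: lead(−12x⁴ + x³ + 63x² + 18x − 42) ÷ lead(D) = −12x⁴ ÷ 3x = −4x³. Subtract (−4x³)·D = −12x⁴ + 28x³. Remainder: −27x³ + 63x² + 18x − 42.
Step 3: lead(−27x³ + 63x² + 18x − 42) ÷ lead(D) = −27x³ ÷ 3x = −9x². Subtract (−9x²)·D = −27x³ + 63x². Remainder: 18x − 42.
Step 4: lead(18x − 42) ÷ lead(D) = 18x ÷ 3x = 6. Subtract (6)·D = 18x − 42. Remainder: 0.

R = [0]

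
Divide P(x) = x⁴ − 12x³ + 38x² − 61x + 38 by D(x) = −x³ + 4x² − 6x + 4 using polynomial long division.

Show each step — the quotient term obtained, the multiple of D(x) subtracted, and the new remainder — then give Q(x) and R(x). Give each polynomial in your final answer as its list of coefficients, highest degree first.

Q = [-1, 8]; R = [-9, 6]

Step 1: lead(x⁴ − 12x³ + 38x² − 61x + 38) ÷ lead(D) = x⁴ ÷ −x³ = −x. Subtract (−x)·D = x⁴ − 4x³ + 6x² − 4x. Remainder: −8x³ + 32x² − 57x + 38.
Step 2: lead(−8x³ + 32x² − 57x + 38) ÷ lead(D) = −8x³ ÷ −x³ = 8. Subtract (8)·D = −8x³ + 32x² − 48x + 32. Remainder: −9x + 6.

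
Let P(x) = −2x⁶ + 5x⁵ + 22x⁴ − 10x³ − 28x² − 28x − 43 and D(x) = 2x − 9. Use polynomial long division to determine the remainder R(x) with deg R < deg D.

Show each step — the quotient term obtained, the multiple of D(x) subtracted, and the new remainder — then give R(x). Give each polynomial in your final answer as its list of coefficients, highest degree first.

Step 1: lead(−2x⁶ + 5x⁵ + 22x⁴ − 10x³ − 28x² − 28x − 43) ÷ lead(D) = −2x⁶ ÷ 2x = −x⁵. Subtract (−x⁵)·D = −2x⁶ + 9x⁵. Remainder: −4x⁵ + 22x⁴ − 10x³ − 28x² − 28x − 43.
Step 2: lead(−4x⁵ + 22x⁴ − 10x³ − 28x² − 28x − 43) ÷ lead(D) = −4x⁵ ÷ 2x = −2x⁴. Subtract (−2x⁴)·D = −4x⁵ + 18x⁴. Remainder: 4x⁴ − 10x³ − 28x² − 28x − 43.
Step 3: lead(4x⁴ − 10x³ − 28x² − 28x − 43) ÷ lead(D) = 4x⁴ ÷ 2x = 2x³. Subtract (2x³)·D = 4x⁴ − 18x³. Remainder: 8x³ − 28x² − 28x − 43.
Step 4: lead(8x³ − 28x² − 28x − 43) ÷ lead(D) = 8x³ ÷ 2x = 4x². Subtract (4x²)·D = 8x³ − 36x². Remainder: 8x² − 28x − 43.
Step 5: lead(8x² − 28x − 43) ÷ lead(D) = 8x² ÷ 2x = 4x. Subtract (4x)·D = 8x² − 36x. Remainder: 8x − 43.
Step 6: lead(8x − 43) ÷ lead(D) = 8x ÷ 2x = 4. Subtract (4)·D = 8x − 36. Remainder: −7.

R = [-7]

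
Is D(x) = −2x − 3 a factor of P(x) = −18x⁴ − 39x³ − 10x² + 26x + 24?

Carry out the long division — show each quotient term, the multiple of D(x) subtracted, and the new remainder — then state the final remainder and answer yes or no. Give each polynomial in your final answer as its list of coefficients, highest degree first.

R = [3], so D(x) is not a factor of P(x). no

Step 1: lead(−18x⁴ − 39x³ − 10x² + 26x + 24) ÷ lead(D) = −18x⁴ ÷ −2x = 9x³. Subtract (9x³)·D = −18x⁴ − 27x³. Remainder: −12x³ − 10x² + 26x + 24.
Step 2: lead(−12x³ − 10x² + 26x + 24) ÷ lead(D) = −12x³ ÷ −2x = 6x². Subtract (6x²)·D = −12x³ − 18x². Remainder: 8x² + 26x + 24.
Step 3: lead(8x² + 26x + 24) ÷ lead(D) = 8x² ÷ −2x = −4x. Subtract (−4x)·D = 8x² + 12x. Remainder: 14x + 24.
Step 4: lead(14x + 24) ÷ lead(D) = 14x ÷ −2x = −7. Subtract (−7)·D = 14x + 21. Remainder: 3.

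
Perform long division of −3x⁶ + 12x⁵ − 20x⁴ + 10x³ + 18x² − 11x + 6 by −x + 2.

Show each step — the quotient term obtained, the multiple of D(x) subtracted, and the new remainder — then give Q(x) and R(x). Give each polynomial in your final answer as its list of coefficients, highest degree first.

Q = [3, -6, 8, 6, -6, -1]; R = [8]

Step 1: lead(−3x⁶ + 12x⁵ − 20x⁴ + 10x³ + 18x² − 11x + 6) ÷ lead(D) = −3x⁶ ÷ −x = 3x⁵. Subtract (3x⁵)·D = −3x⁶ + 6x⁵. Remainder: 6x⁵ − 20x⁴ + 10x³ + 18x² − 11x + 6.
Step 2: lead(6x⁵ − 20x⁴ + 10x³ + 18x² − 11x + 6) ÷ lead(D) = 6x⁵ ÷ −x = −6x⁴. Subtract (−6x⁴)·D = 6x⁵ − 12x⁴. Remainder: −8x⁴ + 10x³ + 18x² − 11x + 6.
Step 3: lead(−8x⁴ + 10x³ + 18x² − 11x + 6) ÷ lead(D) = −8x⁴ ÷ −x = 8x³. Subtract (8x³)·D = −8x⁴ + 16x³. Remainder: −6x³ + 18x² − 11x + 6.
Step 4: lead(−6x³ + 18x² − 11x + 6) ÷ lead(D) = −6x³ ÷ −x = 6x². Subtract (6x²)·D = −6x³ + 12x². Remainder: 6x² − 11x + 6.
Step 5: lead(6x² − 11x + 6) ÷ lead(D) = 6x² ÷ −x = −6x. Subtract (−6x)·D = 6x² − 12x. Remainder: x + 6.
Step 6: lead(x + 6) ÷ lead(D) = x ÷ −x = −1. Subtract (−1)·D = x − 2. Remainder: 8.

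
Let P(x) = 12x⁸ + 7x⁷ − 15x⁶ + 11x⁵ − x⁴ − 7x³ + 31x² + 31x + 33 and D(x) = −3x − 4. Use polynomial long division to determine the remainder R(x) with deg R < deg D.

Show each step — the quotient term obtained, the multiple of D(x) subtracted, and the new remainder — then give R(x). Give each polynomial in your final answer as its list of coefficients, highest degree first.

R = [-3]

Step 1: lead(12x⁸ + 7x⁷ − 15x⁶ + 11x⁵ − x⁴ − 7x³ + 31x² + 31x + 33) ÷ lead(D) = 12x⁸ ÷ −3x = −4x⁷. Subtract (−4x⁷)·D = 12x⁸ + 16x⁷. Remainder: −9x⁷ − 15x⁶ + 11x⁵ − x⁴ − 7x³ + 31x² + 31x + 33.
Step 2: lead(−9x⁷ − 15x⁶ + 11x⁵ − x⁴ − 7x³ + 31x² + 31x + 33) ÷ lead(D) = −9x⁷ ÷ −3x = 3x⁶. Subtract (3x⁶)·D = −9x⁷ − 12x⁶. Remainder: −3x⁶ + 11x⁵ − x⁴ − 7x³ + 31x² + 31x + 33.
Step 3: lead(−3x⁶ + 11x⁵ − x⁴ − 7x³ + 31x² + 31x + 33) ÷ lead(D) = −3x⁶ ÷ −3x = x⁵. Subtract (x⁵)·D = −3x⁶ − 4x⁵. Remainder: 15x⁵ − x⁴ − 7x³ + 31x² + 31x + 33.
Step 4: lead(15x⁵ − x⁴ − 7x³ + 31x² + 31x + 33) ÷ lead(D) = 15x⁵ ÷ −3x = −5x⁴. Subtract (−5x⁴)·D = 15x⁵ + 20x⁴. Remainder: −21x⁴ − 7x³ + 31x² + 31x + 33.
Step 5: lead(−21x⁴ − 7x³ + 31x² + 31x + 33) ÷ lead(D) = −21x⁴ ÷ −3x = 7x³. Subtract (7x³)·D = −21x⁴ − 28x³. Remainder: 21x³ + 31x² + 31x + 33.
Step 6: lead(21x³ + 31x² + 31x + 33) ÷ lead(D) = 21x³ ÷ −3x = −7x². Subtract (−7x²)·D = 21x³ + 28x². Remainder: 3x² + 31x + 33.
Step 7: lead(3x² + 31x + 33) ÷ lead(D) = 3x² ÷ −3x = −x. Subtract (−x)·D = 3x² + 4x. Remainder: 27x + 33.
Step 8: lead(27x + 33) ÷ lead(D) = 27x ÷ −3x = −9. Subtract (−9)·D = 27x + 36. Remainder: −3.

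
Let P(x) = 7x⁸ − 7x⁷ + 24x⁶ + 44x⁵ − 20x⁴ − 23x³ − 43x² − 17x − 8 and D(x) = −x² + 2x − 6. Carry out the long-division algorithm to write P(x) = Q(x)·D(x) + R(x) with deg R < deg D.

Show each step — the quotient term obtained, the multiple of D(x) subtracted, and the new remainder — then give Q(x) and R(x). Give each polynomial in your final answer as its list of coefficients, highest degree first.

Step 1: lead(7x⁸ − 7x⁷ + 24x⁶ + 44x⁵ − 20x⁴ − 23x³ − 43x² − 17x − 8) ÷ lead(D) = 7x⁸ ÷ −x² = −7x⁶. Subtract (−7x⁶)·D = 7x⁸ − 14x⁷ + 42x⁶. Remainder: 7x⁷ − 18x⁶ + 44x⁵ − 20x⁴ − 23x³ − 43x² − 17x − 8.
Step 2: lead(7x⁷ − 18x⁶ + 44x⁵ − 20x⁴ − 23x³ − 43x² − 17x − 8) ÷ lead(D) = 7x⁷ ÷ −x² = −7x⁵. Subtract (−7x⁵)·D = 7x⁷ − 14x⁶ + 42x⁵. Remainder: −4x⁶ + 2x⁵ − 20x⁴ − 23x³ − 43x² − 17x − 8.
Step 3: lead(−4x⁶ + 2x⁵ − 20x⁴ − 23x³ − 43x² − 17x − 8) ÷ lead(D) = −4x⁶ ÷ −x² = 4x⁴. Subtract (4x⁴)·D = −4x⁶ + 8x⁵ − 24x⁴. Remainder: −6x⁵ + 4x⁴ − 23x³ − 43x² − 17x − 8.
Step 4: lead(−6x⁵ + 4x⁴ − 23x³ − 43x² − 17x − 8) ÷ lead(D) = −6x⁵ ÷ −x² = 6x³. Subtract (6x³)·D = −6x⁵ + 12x⁴ − 36x³. Remainder: −8x⁴ + 13x³ − 43x² − 17x − 8.
Step 5: lead(−8x⁴ + 13x³ − 43x² − 17x − 8) ÷ lead(D) = −8x⁴ ÷ −x² = 8x². Subtract (8x²)·D = −8x⁴ + 16x³ − 48x². Remainder: −3x³ + 5x² − 17x − 8.
Step 6: lead(−3x³ + 5x² − 17x − 8) ÷ lead(D) = −3x³ ÷ −x² = 3x. Subtract (3x)·D = −3x³ + 6x² − 18x. Remainder: −x² + x − 8.
Step 7: lead(−x² + x − 8) ÷ lead(D) = −x² ÷ −x² = 1. Subtract (1)·D = −x² + 2x − 6. Remainder: −x − 2.

Q = [-7, -7, 4, 6, 8, 3, 1]; R = [-1, -2]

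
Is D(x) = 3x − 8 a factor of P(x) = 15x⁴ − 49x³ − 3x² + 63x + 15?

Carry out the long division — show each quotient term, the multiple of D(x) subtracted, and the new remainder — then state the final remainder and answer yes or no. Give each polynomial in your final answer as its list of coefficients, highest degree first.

R = [-9], so D(x) is not a factor of P(x). no

Step 1: lead(15x⁴ − 49x³ − 3x² + 63x + 15) ÷ lead(D) = 15x⁴ ÷ 3x = 5x³. Subtract (5x³)·D = 15x⁴ − 40x³. Remainder: −9x³ − 3x² + 63x + 15.
Step 2: lead(−9x³ − 3x² + 63x + 15) ÷ lead(D) = −9x³ ÷ 3x = −3x². Subtract (−3x²)·D = −9x³ + 24x². Remainder: −27x² + 63x + 15.
Step 3: lead(−27x² + 63x + 15) ÷ lead(D) = −27x² ÷ 3x = −9x. Subtract (−9x)·D = −27x² + 72x. Remainder: −9x + 15.
Step 4: lead(−9x + 15) ÷ lead(D) = −9x ÷ 3x = −3. Subtract (−3)·D = −9x + 24. Remainder: −9.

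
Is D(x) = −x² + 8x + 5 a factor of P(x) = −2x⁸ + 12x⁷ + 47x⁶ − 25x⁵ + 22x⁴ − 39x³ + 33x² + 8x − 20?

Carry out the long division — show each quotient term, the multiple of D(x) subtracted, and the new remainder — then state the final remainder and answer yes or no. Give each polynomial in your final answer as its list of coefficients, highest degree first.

R = [0], so D(x) is a factor of P(x). yes

Step 1: lead(−2x⁸ + 12x⁷ + 47x⁶ − 25x⁵ + 22x⁴ − 39x³ + 33x² + 8x − 20) ÷ lead(D) = −2x⁸ ÷ −x² = 2x⁶. Subtract (2x⁶)·D = −2x⁸ + 16x⁷ + 10x⁶. Remainder: −4x⁷ + 37x⁶ − 25x⁵ + 22x⁴ − 39x³ + 33x² + 8x − 20.
Step 2: lead(−4x⁷ + 37x⁶ − 25x⁵ + 22x⁴ − 39x³ + 33x² + 8x − 20) ÷ lead(D) = −4x⁷ ÷ −x² = 4x⁵. Subtract (4x⁵)·D = −4x⁷ + 32x⁶ + 20x⁵. Remainder: 5x⁶ − 45x⁵ + 22x⁴ − 39x³ + 33x² + 8x − 20.
Step 3: lead(5x⁶ − 45x⁵ + 22x⁴ − 39x³ + 33x² + 8x − 20) ÷ lead(D) = 5x⁶ ÷ −x² = −5x⁴. Subtract (−5x⁴)·D = 5x⁶ − 40x⁵ − 25x⁴. Remainder: −5x⁵ + 47x⁴ − 39x³ + 33x² + 8x − 20.
Step 4: lead(−5x⁵ + 47x⁴ − 39x³ + 33x² + 8x − 20) ÷ lead(D) = −5x⁵ ÷ −x² = 5x³. Subtract (5x³)·D = −5x⁵ + 40x⁴ + 25x³. Remainder: 7x⁴ − 64x³ + 33x² + 8x − 20.
Step 5: lead(7x⁴ − 64x³ + 33x² + 8x − 20) ÷ lead(D) = 7x⁴ ÷ −x² = −7x². Subtract (−7x²)·D = 7x⁴ − 56x³ − 35x². Remainder: −8x³ + 68x² + 8x − 20.
Step 6: lead(−8x³ + 68x² + 8x − 20) ÷ lead(D) = −8x³ ÷ −x² = 8x. Subtract (8x)·D = −8x³ + 64x² + 40x. Remainder: 4x² − 32x − 20.
Step 7: lead(4x² − 32x − 20) ÷ lead(D) = 4x² ÷ −x² = −4. Subtract (−4)·D = 4x² − 32x − 20. Remainder: 0.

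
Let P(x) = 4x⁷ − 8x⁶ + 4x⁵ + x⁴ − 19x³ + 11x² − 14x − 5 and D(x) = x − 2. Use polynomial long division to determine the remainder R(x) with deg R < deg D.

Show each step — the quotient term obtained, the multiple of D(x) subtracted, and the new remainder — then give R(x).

Step 1: lead(4x⁷ − 8x⁶ + 4x⁵ + x⁴ − 19x³ + 11x² − 14x − 5) ÷ lead(D) = 4x⁷ ÷ x = 4x⁶. Subtract (4x⁶)·D = 4x⁷ − 8x⁶. Remainder: 4x⁵ + x⁴ − 19x³ + 11x² − 14x − 5.
Step 2: lead(4x⁵ + x⁴ − 19x³ + 11x² − 14x − 5) ÷ lead(D) = 4x⁵ ÷ x = 4x⁴. Subtract (4x⁴)·D = 4x⁵ − 8x⁴. Remainder: 9x⁴ − 19x³ + 11x² − 14x − 5.
Step 3: lead(9x⁴ − 19x³ + 11x² − 14x − 5) ÷ lead(D) = 9x⁴ ÷ x = 9x³. Subtract (9x³)·D = 9x⁴ − 18x³. Remainder: −x³ + 11x² − 14x − 5.
Step 4: lead(−x³ + 11x² − 14x − 5) ÷ lead(D) = −x³ ÷ x = −x². Subtract (−x²)·D = −x³ + 2x². Remainder: 9x² − 14x − 5.
Step 5: lead(9x² − 14x − 5) ÷ lead(D) = 9x² ÷ x = 9x. Subtract (9x)·D = 9x² − 18x. Remainder: 4x − 5.
Step 6: lead(4x − 5) ÷ lead(D) = 4x ÷ x = 4. Subtract (4)·D = 4x − 8. Remainder: 3.

R(x) = 3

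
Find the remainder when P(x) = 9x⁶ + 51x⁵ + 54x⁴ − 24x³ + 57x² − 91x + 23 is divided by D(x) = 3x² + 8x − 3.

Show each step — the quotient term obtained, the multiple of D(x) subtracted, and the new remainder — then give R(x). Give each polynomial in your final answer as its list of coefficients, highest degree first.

R = [-1]

Step 1: lead(9x⁶ + 51x⁵ + 54x⁴ − 24x³ + 57x² − 91x + 23) ÷ lead(D) = 9x⁶ ÷ 3x² = 3x⁴. Subtract (3x⁴)·D = 9x⁶ + 24x⁵ − 9x⁴. Remainder: 27x⁵ + 63x⁴ − 24x³ + 57x² − 91x + 23.
Step 2: lead(27x⁵ + 63x⁴ − 24x³ + 57x² − 91x + 23) ÷ lead(D) = 27x⁵ ÷ 3x² = 9x³. Subtract (9x³)·D = 27x⁵ + 72x⁴ − 27x³. Remainder: −9x⁴ + 3x³ + 57x² − 91x + 23.
Step 3: lead(−9x⁴ + 3x³ + 57x² − 91x + 23) ÷ lead(D) = −9x⁴ ÷ 3x² = −3x². Subtract (−3x²)·D = −9x⁴ − 24x³ + 9x². Remainder: 27x³ + 48x² − 91x + 23.
Step 4: lead(27x³ + 48x² − 91x + 23) ÷ lead(D) = 27x³ ÷ 3x² = 9x. Subtract (9x)·D = 27x³ + 72x² − 27x. Remainder: −24x² − 64x + 23.
Step 5: lead(−24x² − 64x + 23) ÷ lead(D) = −24x² ÷ 3x² = −8. Subtract (−8)·D = −24x² − 64x + 24. Remainder: −1.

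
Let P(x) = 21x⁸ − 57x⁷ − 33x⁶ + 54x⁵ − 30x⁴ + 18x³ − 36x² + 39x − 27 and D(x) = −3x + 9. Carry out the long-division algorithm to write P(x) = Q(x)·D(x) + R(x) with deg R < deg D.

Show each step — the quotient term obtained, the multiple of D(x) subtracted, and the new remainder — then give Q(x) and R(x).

Q(x) = −7x⁷ − 2x⁶ + 5x⁵ − 3x⁴ + x³ − 3x² + 3x − 4; R(x) = 9

Step 1: lead(21x⁸ − 57x⁷ − 33x⁶ + 54x⁵ − 30x⁴ + 18x³ − 36x² + 39x − 27) ÷ lead(D) = 21x⁸ ÷ −3x = −7x⁷. Subtract (−7x⁷)·D = 21x⁸ − 63x⁷. Remainder: 6x⁷ − 33x⁶ + 54x⁵ − 30x⁴ + 18x³ − 36x² + 39x − 27.
Step 2: lead(6x⁷ − 33x⁶ + 54x⁵ − 30x⁴ + 18x³ − 36x² + 39x − 27) ÷ lead(D) = 6x⁷ ÷ −3x = −2x⁶. Subtract (−2x⁶)·D = 6x⁷ − 18x⁶. Remainder: −15x⁶ + 54x⁵ − 30x⁴ + 18x³ − 36x² + 39x − 27.
Step 3: lead(−15x⁶ + 54x⁵ − 30x⁴ + 18x³ − 36x² + 39x − 27) ÷ lead(D) = −15x⁶ ÷ −3x = 5x⁵. Subtract (5x⁵)·D = −15x⁶ + 45x⁵. Remainder: 9x⁵ − 30x⁴ + 18x³ − 36x² + 39x − 27.
Step 4: lead(9x⁵ − 30x⁴ + 18x³ − 36x² + 39x − 27) ÷ lead(D) = 9x⁵ ÷ −3x = −3x⁴. Subtract (−3x⁴)·D = 9x⁵ − 27x⁴. Remainder: −3x⁴ + 18x³ − 36x² + 39x − 27.
Step 5: lead(−3x⁴ + 18x³ − 36x² + 39x − 27) ÷ lead(D) = −3x⁴ ÷ −3x = x³. Subtract (x³)·D = −3x⁴ + 9x³. Remainder: 9x³ − 36x² + 39x − 27.
Step 6: lead(9x³ − 36x² + 39x − 27) ÷ lead(D) = 9x³ ÷ −3x = −3x². Subtract (−3x²)·D = 9x³ − 27x². Remainder: −9x² + 39x − 27.
Step 7: lead(−9x² + 39x − 27) ÷ lead(D) = −9x² ÷ −3x = 3x. Subtract (3x)·D = −9x² + 27x. Remainder: 12x − 27.
Step 8: lead(12x − 27) ÷ lead(D) = 12x ÷ −3x = −4. Subtract (−4)·D = 12x − 36. Remainder: 9.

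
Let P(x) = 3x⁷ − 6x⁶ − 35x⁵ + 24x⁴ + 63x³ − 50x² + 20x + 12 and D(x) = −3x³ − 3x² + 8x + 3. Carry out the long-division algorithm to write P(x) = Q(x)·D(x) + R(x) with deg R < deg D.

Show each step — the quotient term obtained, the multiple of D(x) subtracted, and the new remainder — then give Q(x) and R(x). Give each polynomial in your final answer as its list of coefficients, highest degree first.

Step 1: lead(3x⁷ − 6x⁶ − 35x⁵ + 24x⁴ + 63x³ − 50x² + 20x + 12) ÷ lead(D) = 3x⁷ ÷ −3x³ = −x⁴. Subtract (−x⁴)·D = 3x⁷ + 3x⁶ − 8x⁵ − 3x⁴. Remainder: −9x⁶ − 27x⁵ + 27x⁴ + 63x³ − 50x² + 20x + 12.
Step 2: lead(−9x⁶ − 27x⁵ + 27x⁴ + 63x³ − 50x² + 20x + 12) ÷ lead(D) = −9x⁶ ÷ −3x³ = 3x³. Subtract (3x³)·D = −9x⁶ − 9x⁵ + 24x⁴ + 9x³. Remainder: −18x⁵ + 3x⁴ + 54x³ − 50x² + 20x + 12.
Step 3: lead(−18x⁵ + 3x⁴ + 54x³ − 50x² + 20x + 12) ÷ lead(D) = −18x⁵ ÷ −3x³ = 6x². Subtract (6x²)·D = −18x⁵ − 18x⁴ + 48x³ + 18x². Remainder: 21x⁴ + 6x³ − 68x² + 20x + 12.
Step 4: lead(21x⁴ + 6x³ − 68x² + 20x + 12) ÷ lead(D) = 21x⁴ ÷ −3x³ = −7x. Subtract (−7x)·D = 21x⁴ + 21x³ − 56x² − 21x. Remainder: −15x³ − 12x² + 41x + 12.
Step 5: lead(−15x³ − 12x² + 41x + 12) ÷ lead(D) = −15x³ ÷ −3x³ = 5. Subtract (5)·D = −15x³ − 15x² + 40x + 15. Remainder: 3x² + x − 3.

Q = [-1, 3, 6, -7, 5]; R = [3, 1, -3]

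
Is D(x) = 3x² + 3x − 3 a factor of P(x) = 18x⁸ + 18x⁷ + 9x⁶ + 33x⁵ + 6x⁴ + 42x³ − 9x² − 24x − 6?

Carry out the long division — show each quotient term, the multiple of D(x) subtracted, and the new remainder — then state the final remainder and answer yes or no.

Step 1: lead(18x⁸ + 18x⁷ + 9x⁶ + 33x⁵ + 6x⁴ + 42x³ − 9x² − 24x − 6) ÷ lead(D) = 18x⁸ ÷ 3x² = 6x⁶. Subtract (6x⁶)·D = 18x⁸ + 18x⁷ − 18x⁶. Remainder: 27x⁶ + 33x⁵ + 6x⁴ + 42x³ − 9x² − 24x − 6.
Step 2: lead(27x⁶ + 33x⁵ + 6x⁴ + 42x³ − 9x² − 24x − 6) ÷ lead(D) = 27x⁶ ÷ 3x² = 9x⁴. Subtract (9x⁴)·D = 27x⁶ + 27x⁵ − 27x⁴. Remainder: 6x⁵ + 33x⁴ + 42x³ − 9x² − 24x − 6.
Step 3: lead(6x⁵ + 33x⁴ + 42x³ − 9x² − 24x − 6) ÷ lead(D) = 6x⁵ ÷ 3x² = 2x³. Subtract (2x³)·D = 6x⁵ + 6x⁴ − 6x³. Remainder: 27x⁴ + 48x³ − 9x² − 24x − 6.
Step 4: lead(27x⁴ + 48x³ − 9x² − 24x − 6) ÷ lead(D) = 27x⁴ ÷ 3x² = 9x². Subtract (9x²)·D = 27x⁴ + 27x³ − 27x². Remainder: 21x³ + 18x² − 24x − 6.
Step 5: lead(21x³ + 18x² − 24x − 6) ÷ lead(D) = 21x³ ÷ 3x² = 7x. Subtract (7x)·D = 21x³ + 21x² − 21x. Remainder: −3x² − 3x − 6.
Step 6: lead(−3x² − 3x − 6) ÷ lead(D) = −3x² ÷ 3x² = −1. Subtract (−1)·D = −3x² − 3x + 3. Remainder: −9.

R(x) = −9, so D(x) is not a factor of P(x). no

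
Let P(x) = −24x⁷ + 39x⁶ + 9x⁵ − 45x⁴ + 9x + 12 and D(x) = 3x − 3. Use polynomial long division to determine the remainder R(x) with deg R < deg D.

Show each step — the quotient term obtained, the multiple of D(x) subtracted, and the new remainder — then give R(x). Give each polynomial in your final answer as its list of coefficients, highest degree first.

Step 1: lead(−24x⁷ + 39x⁶ + 9x⁵ − 45x⁴ + 9x + 12) ÷ lead(D) = −24x⁷ ÷ 3x = −8x⁶. Subtract (−8x⁶)·D = −24x⁷ + 24x⁶. Remainder: 15x⁶ + 9x⁵ − 45x⁴ + 9x + 12.
Step 2: lead(15x⁶ + 9x⁵ − 45x⁴ + 9x + 12) ÷ lead(D) = 15x⁶ ÷ 3x = 5x⁵. Subtract (5x⁵)·D = 15x⁶ − 15x⁵. Remainder: 24x⁵ − 45x⁴ + 9x + 12.
Step 3: lead(24x⁵ − 45x⁴ + 9x + 12) ÷ lead(D) = 24x⁵ ÷ 3x = 8x⁴. Subtract (8x⁴)·D = 24x⁵ − 24x⁴. Remainder: −21x⁴ + 9x + 12.
Step 4: lead(−21x⁴ + 9x + 12) ÷ lead(D) = −21x⁴ ÷ 3x = −7x³. Subtract (−7x³)·D = −21x⁴ + 21x³. Remainder: −21x³ + 9x + 12.
Step 5: lead(−21x³ + 9x + 12) ÷ lead(D) = −21x³ ÷ 3x = −7x². Subtract (−7x²)·D = −21x³ + 21x². Remainder: −21x² + 9x + 12.
Step 6: lead(−21x² + 9x + 12) ÷ lead(D) = −21x² ÷ 3x = −7x. Subtract (−7x)·D = −21x² + 21x. Remainder: −12x + 12.
Step 7: lead(−12x + 12) ÷ lead(D) = −12x ÷ 3x = −4. Subtract (−4)·D = −12x + 12. Remainder: 0.

R = [0]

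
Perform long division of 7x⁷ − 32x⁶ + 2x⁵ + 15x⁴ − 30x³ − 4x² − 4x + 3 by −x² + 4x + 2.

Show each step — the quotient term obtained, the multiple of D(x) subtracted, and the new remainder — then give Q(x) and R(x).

Step 1: lead(7x⁷ − 32x⁶ + 2x⁵ + 15x⁴ − 30x³ − 4x² − 4x + 3) ÷ lead(D) = 7x⁷ ÷ −x² = −7x⁵. Subtract (−7x⁵)·D = 7x⁷ − 28x⁶ − 14x⁵. Remainder: −4x⁶ + 16x⁵ + 15x⁴ − 30x³ − 4x² − 4x + 3.
Step 2: lead(−4x⁶ + 16x⁵ + 15x⁴ − 30x³ − 4x² − 4x + 3) ÷ lead(D) = −4x⁶ ÷ −x² = 4x⁴. Subtract (4x⁴)·D = −4x⁶ + 16x⁵ + 8x⁴. Remainder: 7x⁴ − 30x³ − 4x² − 4x + 3.
Step 3: lead(7x⁴ − 30x³ − 4x² − 4x + 3) ÷ lead(D) = 7x⁴ ÷ −x² = −7x². Subtract (−7x²)·D = 7x⁴ − 28x³ − 14x². Remainder: −2x³ + 10x² − 4x + 3.
Step 4: lead(−2x³ + 10x² − 4x + 3) ÷ lead(D) = −2x³ ÷ −x² = 2x. Subtract (2x)·D = −2x³ + 8x² + 4x. Remainder: 2x² − 8x + 3.
Step 5: lead(2x² − 8x + 3) ÷ lead(D) = 2x² ÷ −x² = −2. Subtract (−2)·D = 2x² − 8x − 4. Remainder: 7.

Q(x) = −7x⁵ + 4x⁴ − 7x² + 2x − 2; R(x) = 7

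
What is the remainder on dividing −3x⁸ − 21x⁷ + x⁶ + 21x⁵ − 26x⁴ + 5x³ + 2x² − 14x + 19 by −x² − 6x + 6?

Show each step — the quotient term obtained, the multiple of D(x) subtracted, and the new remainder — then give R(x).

R(x) = 4x − 5

Step 1: lead(−3x⁸ − 21x⁷ + x⁶ + 21x⁵ − 26x⁴ + 5x³ + 2x² − 14x + 19) ÷ lead(D) = −3x⁸ ÷ −x² = 3x⁶. Subtract (3x⁶)·D = −3x⁸ − 18x⁷ + 18x⁶. Remainder: −3x⁷ − 17x⁶ + 21x⁵ − 26x⁴ + 5x³ + 2x² − 14x + 19.
Step 2: lead(−3x⁷ − 17x⁶ + 21x⁵ − 26x⁴ + 5x³ + 2x² − 14x + 19) ÷ lead(D) = −3x⁷ ÷ −x² = 3x⁵. Subtract (3x⁵)·D = −3x⁷ − 18x⁶ + 18x⁵. Remainder: x⁶ + 3x⁵ − 26x⁴ + 5x³ + 2x² − 14x + 19.
Step 3: lead(x⁶ + 3x⁵ − 26x⁴ + 5x³ + 2x² − 14x + 19) ÷ lead(D) = x⁶ ÷ −x² = −x⁴. Subtract (−x⁴)·D = x⁶ + 6x⁵ − 6x⁴. Remainder: −3x⁵ − 20x⁴ + 5x³ + 2x² − 14x + 19.
Step 4: lead(−3x⁵ − 20x⁴ + 5x³ + 2x² − 14x + 19) ÷ lead(D) = −3x⁵ ÷ −x² = 3x³. Subtract (3x³)·D = −3x⁵ − 18x⁴ + 18x³. Remainder: −2x⁴ − 13x³ + 2x² − 14x + 19.
Step 5: lead(−2x⁴ − 13x³ + 2x² − 14x + 19) ÷ lead(D) = −2x⁴ ÷ −x² = 2x². Subtract (2x²)·D = −2x⁴ − 12x³ + 12x². Remainder: −x³ − 10x² − 14x + 19.
Step 6: lead(−x³ − 10x² − 14x + 19) ÷ lead(D) = −x³ ÷ −x² = x. Subtract (x)·D = −x³ − 6x² + 6x. Remainder: −4x² − 20x + 19.
Step 7: lead(−4x² − 20x + 19) ÷ lead(D) = −4x² ÷ −x² = 4. Subtract (4)·D = −4x² − 24x + 24. Remainder: 4x − 5.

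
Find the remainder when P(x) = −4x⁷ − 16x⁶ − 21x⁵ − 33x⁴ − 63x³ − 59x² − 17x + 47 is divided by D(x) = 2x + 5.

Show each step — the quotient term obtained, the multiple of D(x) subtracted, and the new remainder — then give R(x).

R(x) = 2

Step 1: lead(−4x⁷ − 16x⁶ − 21x⁵ − 33x⁴ − 63x³ − 59x² − 17x + 47) ÷ lead(D) = −4x⁷ ÷ 2x = −2x⁶. Subtract (−2x⁶)·D = −4x⁷ − 10x⁶. Remainder: −6x⁶ − 21x⁵ − 33x⁴ − 63x³ − 59x² − 17x + 47.
Step 2: lead(−6x⁶ − 21x⁵ − 33x⁴ − 63x³ − 59x² − 17x + 47) ÷ lead(D) = −6x⁶ ÷ 2x = −3x⁵. Subtract (−3x⁵)·D = −6x⁶ − 15x⁵. Remainder: −6x⁵ − 33x⁴ − 63x³ − 59x² − 17x + 47.
Step 3: lead(−6x⁵ − 33x⁴ − 63x³ − 59x² − 17x + 47) ÷ lead(D) = −6x⁵ ÷ 2x = −3x⁴. Subtract (−3x⁴)·D = −6x⁵ − 15x⁴. Remainder: −18x⁴ − 63x³ − 59x² − 17x + 47.
Step 4: lead(−18x⁴ − 63x³ − 59x² − 17x + 47) ÷ lead(D) = −18x⁴ ÷ 2x = −9x³. Subtract (−9x³)·D = −18x⁴ − 45x³. Remainder: −18x³ − 59x² − 17x + 47.
Step 5: lead(−18x³ − 59x² − 17x + 47) ÷ lead(D) = −18x³ ÷ 2x = −9x². Subtract (−9x²)·D = −18x³ − 45x². Remainder: −14x² − 17x + 47.
Step 6: lead(−14x² − 17x + 47) ÷ lead(D) = −14x² ÷ 2x = −7x. Subtract (−7x)·D = −14x² − 35x. Remainder: 18x + 47.
Step 7: lead(18x + 47) ÷ lead(D) = 18x ÷ 2x = 9. Subtract (9)·D = 18x + 45. Remainder: 2.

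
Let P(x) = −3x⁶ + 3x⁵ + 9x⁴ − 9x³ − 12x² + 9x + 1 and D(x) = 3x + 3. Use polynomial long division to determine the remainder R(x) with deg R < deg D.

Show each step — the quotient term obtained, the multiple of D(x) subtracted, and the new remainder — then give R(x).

R(x) = −8

Step 1: lead(−3x⁶ + 3x⁵ + 9x⁴ − 9x³ − 12x² + 9x + 1) ÷ lead(D) = −3x⁶ ÷ 3x = −x⁵. Subtract (−x⁵)·D = −3x⁶ − 3x⁵. Remainder: 6x⁵ + 9x⁴ − 9x³ − 12x² + 9x + 1.
Step 2: lead(6x⁵ + 9x⁴ − 9x³ − 12x² + 9x + 1) ÷ lead(D) = 6x⁵ ÷ 3x = 2x⁴. Subtract (2x⁴)·D = 6x⁵ + 6x⁴. Remainder: 3x⁴ − 9x³ − 12x² + 9x + 1.
Step 3: lead(3x⁴ − 9x³ − 12x² + 9x + 1) ÷ lead(D) = 3x⁴ ÷ 3x = x³. Subtract (x³)·D = 3x⁴ + 3x³. Remainder: −12x³ − 12x² + 9x + 1.
Step 4: lead(−12x³ − 12x² + 9x + 1) ÷ lead(D) = −12x³ ÷ 3x = −4x². Subtract (−4x²)·D = −12x³ − 12x². Remainder: 9x + 1.
Step 5: lead(9x + 1) ÷ lead(D) = 9x ÷ 3x = 3. Subtract (3)·D = 9x + 9. Remainder: −8.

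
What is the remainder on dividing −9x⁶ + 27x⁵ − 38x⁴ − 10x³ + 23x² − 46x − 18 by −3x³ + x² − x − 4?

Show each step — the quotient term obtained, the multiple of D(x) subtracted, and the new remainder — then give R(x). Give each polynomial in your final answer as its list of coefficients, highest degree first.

R = [-5, -5, 2]

Step 1: lead(−9x⁶ + 27x⁵ − 38x⁴ − 10x³ + 23x² − 46x − 18) ÷ lead(D) = −9x⁶ ÷ −3x³ = 3x³. Subtract (3x³)·D = −9x⁶ + 3x⁵ − 3x⁴ − 12x³. Remainder: 24x⁵ − 35x⁴ + 2x³ + 23x² − 46x − 18.
Step 2: lead(24x⁵ − 35x⁴ + 2x³ + 23x² − 46x − 18) ÷ lead(D) = 24x⁵ ÷ −3x³ = −8x². Subtract (−8x²)·D = 24x⁵ − 8x⁴ + 8x³ + 32x². Remainder: −27x⁴ − 6x³ − 9x² − 46x − 18.
Step 3: lead(−27x⁴ − 6x³ − 9x² − 46x − 18) ÷ lead(D) = −27x⁴ ÷ −3x³ = 9x. Subtract (9x)·D = −27x⁴ + 9x³ − 9x² − 36x. Remainder: −15x³ − 10x − 18.
Step 4: lead(−15x³ − 10x − 18) ÷ lead(D) = −15x³ ÷ −3x³ = 5. Subtract (5)·D = −15x³ + 5x² − 5x − 20. Remainder: −5x² − 5x + 2.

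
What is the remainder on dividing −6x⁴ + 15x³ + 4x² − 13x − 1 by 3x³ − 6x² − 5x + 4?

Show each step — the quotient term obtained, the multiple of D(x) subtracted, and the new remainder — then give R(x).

R(x) = −5

Step 1: lead(−6x⁴ + 15x³ + 4x² − 13x − 1) ÷ lead(D) = −6x⁴ ÷ 3x³ = −2x. Subtract (−2x)·D = −6x⁴ + 12x³ + 10x² − 8x. Remainder: 3x³ − 6x² − 5x − 1.
Step 2: lead(3x³ − 6x² − 5x − 1) ÷ lead(D) = 3x³ ÷ 3x³ = 1. Subtract (1)·D = 3x³ − 6x² − 5x + 4. Remainder: −5.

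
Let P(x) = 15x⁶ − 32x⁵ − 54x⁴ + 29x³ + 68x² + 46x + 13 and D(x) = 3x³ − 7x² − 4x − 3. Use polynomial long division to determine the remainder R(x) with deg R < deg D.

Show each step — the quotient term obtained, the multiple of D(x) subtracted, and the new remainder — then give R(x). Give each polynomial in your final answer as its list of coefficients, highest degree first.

R = [-1, -2]

Step 1: lead(15x⁶ − 32x⁵ − 54x⁴ + 29x³ + 68x² + 46x + 13) ÷ lead(D) = 15x⁶ ÷ 3x³ = 5x³. Subtract (5x³)·D = 15x⁶ − 35x⁵ − 20x⁴ − 15x³. Remainder: 3x⁵ − 34x⁴ + 44x³ + 68x² + 46x + 13.
Step 2: lead(3x⁵ − 34x⁴ + 44x³ + 68x² + 46x + 13) ÷ lead(D) = 3x⁵ ÷ 3x³ = x². Subtract (x²)·D = 3x⁵ − 7x⁴ − 4x³ − 3x². Remainder: −27x⁴ + 48x³ + 71x² + 46x + 13.
Step 3: lead(−27x⁴ + 48x³ + 71x² + 46x + 13) ÷ lead(D) = −27x⁴ ÷ 3x³ = −9x. Subtract (−9x)·D = −27x⁴ + 63x³ + 36x² + 27x. Remainder: −15x³ + 35x² + 19x + 13.
Step 4: lead(−15x³ + 35x² + 19x + 13) ÷ lead(D) = −15x³ ÷ 3x³ = −5. Subtract (−5)·D = −15x³ + 35x² + 20x + 15. Remainder: −x − 2.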